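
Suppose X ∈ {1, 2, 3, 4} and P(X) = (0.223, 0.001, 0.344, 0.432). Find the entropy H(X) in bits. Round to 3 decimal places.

H(X) = −Σ p·log₂ p.
  −(0.223)·log₂(0.223) = 0.4828
  −(0.001)·log₂(0.001) = 0.0100
  −(0.344)·log₂(0.344) = 0.5296
  −(0.432)·log₂(0.432) = 0.5231
Sum: 0.4828 + 0.0100 + 0.5296 + 0.5231 = 1.545 bits.

1.545 bits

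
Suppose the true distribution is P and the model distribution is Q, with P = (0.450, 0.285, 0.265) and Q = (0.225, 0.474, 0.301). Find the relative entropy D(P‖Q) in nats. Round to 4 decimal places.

D(P‖Q) = Σ p·ln(p/q).
  0.450·ln(0.450/0.225) = 0.31192
  0.285·ln(0.285/0.474) = -0.14498
  0.265·ln(0.265/0.301) = -0.03376
D(P‖Q) = 0.1332 nats.

0.1332 nats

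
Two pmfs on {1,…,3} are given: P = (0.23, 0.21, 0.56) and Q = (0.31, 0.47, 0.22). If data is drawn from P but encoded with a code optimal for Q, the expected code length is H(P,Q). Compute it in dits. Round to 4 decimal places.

H(P,Q) = −Σ p·log₁₀ q.
  −0.23·log₁₀(0.31) = 0.11699
  −0.21·log₁₀(0.47) = 0.06886
  −0.56·log₁₀(0.22) = 0.36824
H(P,Q) = 0.5541 dits.

0.5541 dits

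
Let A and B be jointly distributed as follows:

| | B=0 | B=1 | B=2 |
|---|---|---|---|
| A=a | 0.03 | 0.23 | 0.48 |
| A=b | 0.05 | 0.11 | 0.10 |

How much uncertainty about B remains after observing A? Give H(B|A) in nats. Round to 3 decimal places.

0.845 nats

Chain rule: H(B|A) = H(A,B) − H(A).
Marginals: p(A) = (0.7400, 0.2600), p(B) = (0.0800, 0.3400, 0.5800).
H(A,B) = 1.4184 nats; H(A) = 0.5731 nats.
H(B|A) = 1.4184 − 0.5731 = 0.845 nats.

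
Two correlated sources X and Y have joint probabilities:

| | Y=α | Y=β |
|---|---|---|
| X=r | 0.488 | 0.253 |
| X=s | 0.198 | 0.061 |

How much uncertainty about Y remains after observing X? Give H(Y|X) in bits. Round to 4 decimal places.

0.8903 bits

Chain rule: H(Y|X) = H(X,Y) − H(X).
Marginals: p(X) = (0.7410, 0.2590), p(Y) = (0.6860, 0.3140).
H(X,Y) = 1.7155 bits; H(X) = 0.8252 bits.
H(Y|X) = 1.7155 − 0.8252 = 0.8903 bits.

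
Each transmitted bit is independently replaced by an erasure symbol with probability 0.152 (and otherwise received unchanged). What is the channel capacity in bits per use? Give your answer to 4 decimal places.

0.8480 bits

Binary erasure channel: capacity C = 1 − ε.
C = 1 − 0.152 = 0.8480 bits per channel use.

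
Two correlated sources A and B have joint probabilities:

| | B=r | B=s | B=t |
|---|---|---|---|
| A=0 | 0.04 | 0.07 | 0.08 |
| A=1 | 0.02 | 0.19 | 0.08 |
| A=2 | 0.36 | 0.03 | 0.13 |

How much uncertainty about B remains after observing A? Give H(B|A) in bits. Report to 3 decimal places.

1.207 bits

Marginals: p(A) = (0.1900, 0.2900, 0.5200), p(B) = (0.4200, 0.2900, 0.2900).
H(B|A) = Σ p(A) · H(B|A=·).
  A=0: p=0.1900, H(B|A=0) = 1.5294
  A=1: p=0.2900, H(B|A=1) = 1.1783
  A=2: p=0.5200, H(B|A=2) = 1.1047
Weighted sum = 1.207 bits.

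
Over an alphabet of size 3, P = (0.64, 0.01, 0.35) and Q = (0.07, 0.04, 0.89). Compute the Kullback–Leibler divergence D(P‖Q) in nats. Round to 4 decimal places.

D(P‖Q) = Σ p·ln(p/q).
  0.64·ln(0.64/0.07) = 1.41630
  0.01·ln(0.01/0.04) = -0.01386
  0.35·ln(0.35/0.89) = -0.32665
D(P‖Q) = 1.0758 nats.

1.0758 nats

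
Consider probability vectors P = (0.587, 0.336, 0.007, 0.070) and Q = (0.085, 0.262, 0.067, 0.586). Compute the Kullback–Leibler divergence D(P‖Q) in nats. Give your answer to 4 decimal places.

D(P‖Q) = Σ p·ln(p/q).
  0.587·ln(0.587/0.085) = 1.13430
  0.336·ln(0.336/0.262) = 0.08359
  0.007·ln(0.007/0.067) = -0.01581
  0.070·ln(0.070/0.586) = -0.14874
D(P‖Q) = 1.0533 nats.

1.0533 nats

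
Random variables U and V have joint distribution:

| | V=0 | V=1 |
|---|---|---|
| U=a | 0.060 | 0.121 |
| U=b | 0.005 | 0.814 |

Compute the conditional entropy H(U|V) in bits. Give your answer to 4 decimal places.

0.5451 bits

Chain rule: H(U|V) = H(U,V) − H(V).
Marginals: p(U) = (0.1810, 0.8190), p(V) = (0.0650, 0.9350).
H(U,V) = 0.8921 bits; H(V) = 0.3470 bits.
H(U|V) = 0.8921 − 0.3470 = 0.5451 bits.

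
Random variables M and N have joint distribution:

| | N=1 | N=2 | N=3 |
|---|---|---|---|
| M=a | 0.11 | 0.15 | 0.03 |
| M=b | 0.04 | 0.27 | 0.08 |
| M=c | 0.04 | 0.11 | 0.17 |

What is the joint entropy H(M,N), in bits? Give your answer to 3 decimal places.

2.871 bits

H(M,N) = −Σ p(x,y)·log₂ p(x,y) over all 9 cells.
  cell (a,1): −0.11·log₂0.11 = 0.3503
  cell (a,2): −0.15·log₂0.15 = 0.4105
  cell (a,3): −0.03·log₂0.03 = 0.1518
  cell (b,1): −0.04·log₂0.04 = 0.1858
  cell (b,2): −0.27·log₂0.27 = 0.5100
  cell (b,3): −0.08·log₂0.08 = 0.2915
  cell (c,1): −0.04·log₂0.04 = 0.1858
  cell (c,2): −0.11·log₂0.11 = 0.3503
  cell (c,3): −0.17·log₂0.17 = 0.4346
Sum = 2.871 bits.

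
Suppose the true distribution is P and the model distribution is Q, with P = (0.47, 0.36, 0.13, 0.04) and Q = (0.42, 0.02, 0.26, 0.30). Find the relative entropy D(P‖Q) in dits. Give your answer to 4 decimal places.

D(P‖Q) = Σ p·log₁₀(p/q).
  0.47·log₁₀(0.47/0.42) = 0.02296
  0.36·log₁₀(0.36/0.02) = 0.45190
  0.13·log₁₀(0.13/0.26) = -0.03913
  0.04·log₁₀(0.04/0.30) = -0.03500
D(P‖Q) = 0.4007 dits.

0.4007 dits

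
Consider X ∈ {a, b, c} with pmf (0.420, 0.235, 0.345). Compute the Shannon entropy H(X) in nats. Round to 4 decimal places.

H(X) = −Σ p·ln p.
  −(0.420)·ln(0.420) = 0.36435
  −(0.235)·ln(0.235) = 0.34032
  −(0.345)·ln(0.345) = 0.36715
Sum: 0.36435 + 0.34032 + 0.36715 = 1.0718 nats.

1.0718 nats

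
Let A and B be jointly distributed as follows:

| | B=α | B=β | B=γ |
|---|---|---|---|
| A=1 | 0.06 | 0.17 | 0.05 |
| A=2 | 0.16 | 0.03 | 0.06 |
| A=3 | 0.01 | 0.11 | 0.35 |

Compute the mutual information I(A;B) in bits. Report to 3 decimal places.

Marginals: p(A) = (0.2800, 0.2500, 0.4700), p(B) = (0.2300, 0.3100, 0.4600).
I(A;B) = H(A) + H(B) − H(A,B).
H(A) = 1.5262, H(B) = 1.5268, H(A,B) = 2.6594.
I(A;B) = 1.5262 + 1.5268 − 2.6594 = 0.394 bits.

0.394 bits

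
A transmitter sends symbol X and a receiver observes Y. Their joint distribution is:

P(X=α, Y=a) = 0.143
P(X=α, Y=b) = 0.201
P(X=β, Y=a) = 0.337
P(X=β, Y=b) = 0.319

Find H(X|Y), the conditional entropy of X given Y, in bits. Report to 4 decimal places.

0.9223 bits

Marginals: p(X) = (0.3440, 0.6560), p(Y) = (0.4800, 0.5200).
H(X|Y) = Σ p(Y) · H(X|Y=·).
  Y=a: p=0.4800, H(X|Y=a) = 0.8787
  Y=b: p=0.5200, H(X|Y=b) = 0.9625
Weighted sum = 0.9223 bits.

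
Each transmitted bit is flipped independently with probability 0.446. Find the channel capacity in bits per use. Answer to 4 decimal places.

Binary symmetric channel: C = 1 − h₂(ε) where h₂ is the binary entropy function.
h₂(0.446) = −0.446·log₂0.446 − 0.554·log₂0.554 = 0.9916.
C = 1 − 0.9916 = 0.0084 bits per channel use.

0.0084 bits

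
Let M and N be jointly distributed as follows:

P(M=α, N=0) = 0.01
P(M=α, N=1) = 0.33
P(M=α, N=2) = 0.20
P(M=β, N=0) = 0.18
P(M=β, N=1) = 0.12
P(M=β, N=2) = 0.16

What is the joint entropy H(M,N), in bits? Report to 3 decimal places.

H(M,N) = −Σ p(x,y)·log₂ p(x,y) over all 6 cells.
  cell (α,0): −0.01·log₂0.01 = 0.0664
  cell (α,1): −0.33·log₂0.33 = 0.5278
  cell (α,2): −0.20·log₂0.20 = 0.4644
  cell (β,0): −0.18·log₂0.18 = 0.4453
  cell (β,1): −0.12·log₂0.12 = 0.3671
  cell (β,2): −0.16·log₂0.16 = 0.4230
Sum = 2.294 bits.

2.294 bits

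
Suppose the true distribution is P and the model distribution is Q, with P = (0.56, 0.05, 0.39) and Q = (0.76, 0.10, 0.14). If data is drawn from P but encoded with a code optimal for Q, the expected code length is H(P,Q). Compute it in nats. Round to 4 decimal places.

H(P,Q) = −Σ p·ln q.
  −0.56·ln(0.76) = 0.15368
  −0.05·ln(0.10) = 0.11513
  −0.39·ln(0.14) = 0.76678
H(P,Q) = 1.0356 nats.

1.0356 nats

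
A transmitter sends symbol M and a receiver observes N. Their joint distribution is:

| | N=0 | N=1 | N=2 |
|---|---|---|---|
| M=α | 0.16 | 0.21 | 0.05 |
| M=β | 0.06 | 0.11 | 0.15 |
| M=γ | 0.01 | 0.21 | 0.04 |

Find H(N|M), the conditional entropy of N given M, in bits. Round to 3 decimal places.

Marginals: p(M) = (0.4200, 0.3200, 0.2600), p(N) = (0.2300, 0.5300, 0.2400).
H(N|M) = Σ p(M) · H(N|M=·).
  M=α: p=0.4200, H(N|M=α) = 1.3959
  M=β: p=0.3200, H(N|M=β) = 1.4948
  M=γ: p=0.2600, H(N|M=γ) = 0.8451
Weighted sum = 1.284 bits.

1.284 bits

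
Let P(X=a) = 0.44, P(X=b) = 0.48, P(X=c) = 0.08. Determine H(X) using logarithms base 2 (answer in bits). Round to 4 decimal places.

H(X) = −Σ p·log₂ p.
  −(0.44)·log₂(0.44) = 0.52115
  −(0.48)·log₂(0.48) = 0.50827
  −(0.08)·log₂(0.08) = 0.29151
Sum: 0.52115 + 0.50827 + 0.29151 = 1.3209 bits.

1.3209 bits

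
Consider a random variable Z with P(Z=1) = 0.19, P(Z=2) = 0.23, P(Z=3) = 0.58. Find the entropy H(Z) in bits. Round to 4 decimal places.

H(Z) = −Σ p·log₂ p.
  −(0.19)·log₂(0.19) = 0.45523
  −(0.23)·log₂(0.23) = 0.48767
  −(0.58)·log₂(0.58) = 0.45581
Sum: 0.45523 + 0.48767 + 0.45581 = 1.3987 bits.

1.3987 bits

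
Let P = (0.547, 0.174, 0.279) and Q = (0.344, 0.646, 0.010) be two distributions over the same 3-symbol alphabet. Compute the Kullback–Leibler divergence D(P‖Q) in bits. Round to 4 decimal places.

D(P‖Q) = Σ p·log₂(p/q).
  0.547·log₂(0.547/0.344) = 0.36602
  0.174·log₂(0.174/0.646) = -0.32929
  0.279·log₂(0.279/0.010) = 1.33981
D(P‖Q) = 1.3765 bits.

1.3765 bits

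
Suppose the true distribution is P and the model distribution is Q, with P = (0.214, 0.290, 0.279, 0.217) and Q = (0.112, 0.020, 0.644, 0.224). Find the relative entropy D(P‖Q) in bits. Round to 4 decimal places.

D(P‖Q) = Σ p·log₂(p/q).
  0.214·log₂(0.214/0.112) = 0.19990
  0.290·log₂(0.290/0.020) = 1.11881
  0.279·log₂(0.279/0.644) = -0.33670
  0.217·log₂(0.217/0.224) = -0.00994
D(P‖Q) = 0.9721 bits.

0.9721 bits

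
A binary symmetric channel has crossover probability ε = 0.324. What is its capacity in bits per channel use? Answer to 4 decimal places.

Binary symmetric channel: C = 1 − h₂(ε) where h₂ is the binary entropy function.
h₂(0.324) = −0.324·log₂0.324 − 0.676·log₂0.676 = 0.9087.
C = 1 − 0.9087 = 0.0913 bits per channel use.

0.0913 bits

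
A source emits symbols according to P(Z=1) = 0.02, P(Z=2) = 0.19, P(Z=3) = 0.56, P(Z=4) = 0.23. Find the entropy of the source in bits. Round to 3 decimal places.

1.524 bits

H(Z) = −Σ p·log₂ p.
  −(0.02)·log₂(0.02) = 0.1129
  −(0.19)·log₂(0.19) = 0.4552
  −(0.56)·log₂(0.56) = 0.4684
  −(0.23)·log₂(0.23) = 0.4877
Sum: 0.1129 + 0.4552 + 0.4684 + 0.4877 = 1.524 bits.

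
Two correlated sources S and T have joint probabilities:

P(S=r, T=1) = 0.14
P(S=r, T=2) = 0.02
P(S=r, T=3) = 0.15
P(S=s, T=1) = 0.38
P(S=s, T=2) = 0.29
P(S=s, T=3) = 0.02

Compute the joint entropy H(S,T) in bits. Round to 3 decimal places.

2.082 bits

H(S,T) = −Σ p(x,y)·log₂ p(x,y) over all 6 cells.
  cell (r,1): −0.14·log₂0.14 = 0.3971
  cell (r,2): −0.02·log₂0.02 = 0.1129
  cell (r,3): −0.15·log₂0.15 = 0.4105
  cell (s,1): −0.38·log₂0.38 = 0.5305
  cell (s,2): −0.29·log₂0.29 = 0.5179
  cell (s,3): −0.02·log₂0.02 = 0.1129
Sum = 2.082 bits.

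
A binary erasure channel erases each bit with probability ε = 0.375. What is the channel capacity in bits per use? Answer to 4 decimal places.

0.6250 bits

Binary erasure channel: capacity C = 1 − ε.
C = 1 − 0.375 = 0.6250 bits per channel use.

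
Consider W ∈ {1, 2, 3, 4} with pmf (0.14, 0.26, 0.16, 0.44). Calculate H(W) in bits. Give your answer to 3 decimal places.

1.847 bits

H(W) = −Σ p·log₂ p.
  −(0.14)·log₂(0.14) = 0.3971
  −(0.26)·log₂(0.26) = 0.5053
  −(0.16)·log₂(0.16) = 0.4230
  −(0.44)·log₂(0.44) = 0.5211
Sum: 0.3971 + 0.5053 + 0.4230 + 0.5211 = 1.847 bits.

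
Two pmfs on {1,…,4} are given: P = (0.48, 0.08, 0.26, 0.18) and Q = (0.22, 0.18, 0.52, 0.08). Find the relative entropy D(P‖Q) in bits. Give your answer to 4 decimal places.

D(P‖Q) = Σ p·log₂(p/q).
  0.48·log₂(0.48/0.22) = 0.54025
  0.08·log₂(0.08/0.18) = -0.09359
  0.26·log₂(0.26/0.52) = -0.26000
  0.18·log₂(0.18/0.08) = 0.21059
D(P‖Q) = 0.3972 bits.

0.3972 bits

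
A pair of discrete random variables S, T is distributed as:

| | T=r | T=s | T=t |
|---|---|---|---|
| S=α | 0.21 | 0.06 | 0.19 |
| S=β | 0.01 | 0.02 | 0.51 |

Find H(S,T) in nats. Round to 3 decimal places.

1.280 nats

H(S,T) = −Σ p(x,y)·ln p(x,y) over all 6 cells.
  cell (α,r): −0.21·ln0.21 = 0.3277
  cell (α,s): −0.06·ln0.06 = 0.1688
  cell (α,t): −0.19·ln0.19 = 0.3155
  cell (β,r): −0.01·ln0.01 = 0.0461
  cell (β,s): −0.02·ln0.02 = 0.0782
  cell (β,t): −0.51·ln0.51 = 0.3434
Sum = 1.280 nats.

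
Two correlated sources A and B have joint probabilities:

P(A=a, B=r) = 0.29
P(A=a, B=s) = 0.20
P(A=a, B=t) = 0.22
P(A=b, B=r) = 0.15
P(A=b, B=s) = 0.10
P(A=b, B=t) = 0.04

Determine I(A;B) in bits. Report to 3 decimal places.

0.025 bits

Marginals: p(A) = (0.7100, 0.2900), p(B) = (0.4400, 0.3000, 0.2600).
I(A;B) = H(A) + H(B) − H(A,B).
H(A) = 0.8687, H(B) = 1.5475, H(A,B) = 2.3914.
I(A;B) = 0.8687 + 1.5475 − 2.3914 = 0.025 bits.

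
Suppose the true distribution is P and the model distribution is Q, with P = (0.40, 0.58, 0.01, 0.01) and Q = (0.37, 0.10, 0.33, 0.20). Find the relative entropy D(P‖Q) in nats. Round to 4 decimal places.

0.9858 nats

D(P‖Q) = Σ p·ln(p/q).
  0.40·ln(0.40/0.37) = 0.03118
  0.58·ln(0.58/0.10) = 1.01956
  0.01·ln(0.01/0.33) = -0.03497
  0.01·ln(0.01/0.20) = -0.02996
D(P‖Q) = 0.9858 nats.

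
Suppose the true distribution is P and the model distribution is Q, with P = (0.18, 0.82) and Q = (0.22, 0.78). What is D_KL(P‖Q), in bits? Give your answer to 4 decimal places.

0.0071 bits

D(P‖Q) = Σ p·log₂(p/q).
  0.18·log₂(0.18/0.22) = -0.05211
  0.82·log₂(0.82/0.78) = 0.05916
D(P‖Q) = 0.0071 bits.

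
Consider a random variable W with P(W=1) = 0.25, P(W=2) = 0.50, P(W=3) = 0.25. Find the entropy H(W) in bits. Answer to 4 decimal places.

H(W) = −Σ p·log₂ p.
  −(0.25)·log₂(0.25) = 0.50000
  −(0.50)·log₂(0.50) = 0.50000
  −(0.25)·log₂(0.25) = 0.50000
Sum: 0.50000 + 0.50000 + 0.50000 = 1.5000 bits.

1.5000 bits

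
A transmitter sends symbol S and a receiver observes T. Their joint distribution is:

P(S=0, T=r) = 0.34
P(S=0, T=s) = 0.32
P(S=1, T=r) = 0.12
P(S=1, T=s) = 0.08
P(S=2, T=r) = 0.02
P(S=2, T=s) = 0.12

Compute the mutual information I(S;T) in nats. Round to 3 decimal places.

0.043 nats

Marginals: p(S) = (0.6600, 0.2000, 0.1400), p(T) = (0.4800, 0.5200).
I(S;T) = Σ p(x,y)·ln[p(x,y)/(p(x)p(y))].
  (0,r): 0.34·ln(1.0732) = 0.0240
  (0,s): 0.32·ln(0.9324) = -0.0224
  (1,r): 0.12·ln(1.2500) = 0.0268
  (1,s): 0.08·ln(0.7692) = -0.0210
  (2,r): 0.02·ln(0.2976) = -0.0242
  (2,s): 0.12·ln(1.6484) = 0.0600
Sum = 0.043 nats.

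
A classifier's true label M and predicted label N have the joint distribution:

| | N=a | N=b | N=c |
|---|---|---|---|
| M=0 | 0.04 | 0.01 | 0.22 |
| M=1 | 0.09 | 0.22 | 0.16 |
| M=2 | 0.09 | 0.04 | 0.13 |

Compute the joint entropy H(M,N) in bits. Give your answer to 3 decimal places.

2.830 bits

H(M,N) = −Σ p(x,y)·log₂ p(x,y) over all 9 cells.
  cell (0,a): −0.04·log₂0.04 = 0.1858
  cell (0,b): −0.01·log₂0.01 = 0.0664
  cell (0,c): −0.22·log₂0.22 = 0.4806
  cell (1,a): −0.09·log₂0.09 = 0.3127
  cell (1,b): −0.22·log₂0.22 = 0.4806
  cell (1,c): −0.16·log₂0.16 = 0.4230
  cell (2,a): −0.09·log₂0.09 = 0.3127
  cell (2,b): −0.04·log₂0.04 = 0.1858
  cell (2,c): −0.13·log₂0.13 = 0.3826
Sum = 2.830 bits.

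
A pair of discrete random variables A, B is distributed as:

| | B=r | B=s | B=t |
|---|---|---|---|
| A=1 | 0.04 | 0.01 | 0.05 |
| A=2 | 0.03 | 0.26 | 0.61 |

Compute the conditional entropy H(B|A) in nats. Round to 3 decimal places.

Chain rule: H(B|A) = H(A,B) − H(A).
Marginals: p(A) = (0.1000, 0.9000), p(B) = (0.0700, 0.2700, 0.6600).
H(A,B) = 1.0815 nats; H(A) = 0.3251 nats.
H(B|A) = 1.0815 − 0.3251 = 0.756 nats.

0.756 nats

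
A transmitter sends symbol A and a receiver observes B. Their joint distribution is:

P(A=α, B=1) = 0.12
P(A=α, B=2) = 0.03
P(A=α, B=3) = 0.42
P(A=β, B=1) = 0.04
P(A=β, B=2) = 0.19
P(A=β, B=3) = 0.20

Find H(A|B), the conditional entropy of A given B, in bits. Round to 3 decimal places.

0.819 bits

Marginals: p(A) = (0.5700, 0.4300), p(B) = (0.1600, 0.2200, 0.6200).
H(A|B) = Σ p(B) · H(A|B=·).
  B=1: p=0.1600, H(A|B=1) = 0.8113
  B=2: p=0.2200, H(A|B=2) = 0.5746
  B=3: p=0.6200, H(A|B=3) = 0.9072
Weighted sum = 0.819 bits.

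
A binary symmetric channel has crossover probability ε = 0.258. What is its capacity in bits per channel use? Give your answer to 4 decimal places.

0.1763 bits

Binary symmetric channel: C = 1 − h₂(ε) where h₂ is the binary entropy function.
h₂(0.258) = −0.258·log₂0.258 − 0.742·log₂0.742 = 0.8237.
C = 1 − 0.8237 = 0.1763 bits per channel use.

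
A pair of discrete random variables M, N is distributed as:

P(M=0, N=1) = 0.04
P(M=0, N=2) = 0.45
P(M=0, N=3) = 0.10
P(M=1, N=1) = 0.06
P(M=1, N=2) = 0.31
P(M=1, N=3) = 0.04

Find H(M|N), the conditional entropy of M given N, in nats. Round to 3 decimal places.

Chain rule: H(M|N) = H(M,N) − H(N).
Marginals: p(M) = (0.5900, 0.4100), p(N) = (0.1000, 0.7600, 0.1400).
H(M,N) = 1.3790 nats; H(N) = 0.7141 nats.
H(M|N) = 1.3790 − 0.7141 = 0.665 nats.

0.665 nats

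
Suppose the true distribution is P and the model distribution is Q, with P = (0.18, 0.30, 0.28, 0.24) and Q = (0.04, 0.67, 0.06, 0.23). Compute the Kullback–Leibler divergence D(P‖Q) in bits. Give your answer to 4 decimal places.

0.6798 bits

D(P‖Q) = Σ p·log₂(p/q).
  0.18·log₂(0.18/0.04) = 0.39059
  0.30·log₂(0.30/0.67) = -0.34776
  0.28·log₂(0.28/0.06) = 0.62227
  0.24·log₂(0.24/0.23) = 0.01474
D(P‖Q) = 0.6798 bits.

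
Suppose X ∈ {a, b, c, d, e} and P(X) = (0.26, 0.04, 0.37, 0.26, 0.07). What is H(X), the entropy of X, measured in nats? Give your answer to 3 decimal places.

1.383 nats

H(X) = −Σ p·ln p.
  −(0.26)·ln(0.26) = 0.3502
  −(0.04)·ln(0.04) = 0.1288
  −(0.37)·ln(0.37) = 0.3679
  −(0.26)·ln(0.26) = 0.3502
  −(0.07)·ln(0.07) = 0.1861
Sum: 0.3502 + 0.1288 + 0.3679 + 0.3502 + 0.1861 = 1.383 nats.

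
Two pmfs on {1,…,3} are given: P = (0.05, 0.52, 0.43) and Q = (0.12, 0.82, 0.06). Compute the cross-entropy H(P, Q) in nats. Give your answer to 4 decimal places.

1.4190 nats

H(P,Q) = −Σ p·ln q.
  −0.05·ln(0.12) = 0.10601
  −0.52·ln(0.82) = 0.10319
  −0.43·ln(0.06) = 1.20977
H(P,Q) = 1.4190 nats.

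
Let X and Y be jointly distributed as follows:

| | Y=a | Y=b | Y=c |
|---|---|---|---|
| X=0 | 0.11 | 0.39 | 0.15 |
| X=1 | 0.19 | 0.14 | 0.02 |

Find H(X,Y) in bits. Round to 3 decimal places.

2.256 bits

H(X,Y) = −Σ p(x,y)·log₂ p(x,y) over all 6 cells.
  cell (0,a): −0.11·log₂0.11 = 0.3503
  cell (0,b): −0.39·log₂0.39 = 0.5298
  cell (0,c): −0.15·log₂0.15 = 0.4105
  cell (1,a): −0.19·log₂0.19 = 0.4552
  cell (1,b): −0.14·log₂0.14 = 0.3971
  cell (1,c): −0.02·log₂0.02 = 0.1129
Sum = 2.256 bits.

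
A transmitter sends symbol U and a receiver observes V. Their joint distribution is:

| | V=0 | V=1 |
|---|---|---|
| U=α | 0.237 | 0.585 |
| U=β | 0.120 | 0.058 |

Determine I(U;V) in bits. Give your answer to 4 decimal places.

0.0658 bits

Marginals: p(U) = (0.8220, 0.1780), p(V) = (0.3570, 0.6430).
I(U;V) = H(U) + H(V) − H(U,V).
H(U) = 0.6757, H(V) = 0.9402, H(U,V) = 1.5501.
I(U;V) = 0.6757 + 0.9402 − 1.5501 = 0.0658 bits.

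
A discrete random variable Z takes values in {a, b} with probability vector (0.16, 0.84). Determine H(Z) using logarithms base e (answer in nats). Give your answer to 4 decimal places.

0.4397 nats

H(Z) = −Σ p·ln p.
  −(0.16)·ln(0.16) = 0.29321
  −(0.84)·ln(0.84) = 0.14646
Sum: 0.29321 + 0.14646 = 0.4397 nats.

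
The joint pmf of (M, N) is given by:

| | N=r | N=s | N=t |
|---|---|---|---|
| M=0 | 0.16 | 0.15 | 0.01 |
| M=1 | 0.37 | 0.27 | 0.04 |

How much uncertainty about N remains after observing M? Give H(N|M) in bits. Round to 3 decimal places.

Chain rule: H(N|M) = H(M,N) − H(M).
Marginals: p(M) = (0.3200, 0.6800), p(N) = (0.5300, 0.4200, 0.0500).
H(M,N) = 2.1265 bits; H(M) = 0.9044 bits.
H(N|M) = 2.1265 − 0.9044 = 1.222 bits.

1.222 bits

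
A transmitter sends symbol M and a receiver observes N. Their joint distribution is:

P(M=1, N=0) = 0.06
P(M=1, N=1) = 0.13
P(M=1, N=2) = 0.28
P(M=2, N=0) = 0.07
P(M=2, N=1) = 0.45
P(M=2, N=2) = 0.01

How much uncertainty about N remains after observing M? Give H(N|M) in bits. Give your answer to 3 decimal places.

Chain rule: H(N|M) = H(M,N) − H(M).
Marginals: p(M) = (0.4700, 0.5300), p(N) = (0.1300, 0.5800, 0.2900).
H(M,N) = 1.9938 bits; H(M) = 0.9974 bits.
H(N|M) = 1.9938 − 0.9974 = 0.996 bits.

0.996 bits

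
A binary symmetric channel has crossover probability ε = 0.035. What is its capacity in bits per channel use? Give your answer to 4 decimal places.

Binary symmetric channel: C = 1 − h₂(ε) where h₂ is the binary entropy function.
h₂(0.035) = −0.035·log₂0.035 − 0.965·log₂0.965 = 0.2189.
C = 1 − 0.2189 = 0.7811 bits per channel use.

0.7811 bits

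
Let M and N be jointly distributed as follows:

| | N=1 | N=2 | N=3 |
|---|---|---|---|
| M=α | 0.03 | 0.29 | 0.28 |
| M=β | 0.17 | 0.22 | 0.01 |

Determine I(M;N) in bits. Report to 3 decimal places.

Marginals: p(M) = (0.6000, 0.4000), p(N) = (0.2000, 0.5100, 0.2900).
I(M;N) = H(M) + H(N) − H(M,N).
H(M) = 0.9710, H(N) = 1.4777, H(M,N) = 2.1655.
I(M;N) = 0.9710 + 1.4777 − 2.1655 = 0.283 bits.

0.283 bits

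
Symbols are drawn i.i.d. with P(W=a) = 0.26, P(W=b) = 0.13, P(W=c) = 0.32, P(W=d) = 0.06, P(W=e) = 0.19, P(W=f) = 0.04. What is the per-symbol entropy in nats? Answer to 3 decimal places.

H(W) = −Σ p·ln p.
  −(0.26)·ln(0.26) = 0.3502
  −(0.13)·ln(0.13) = 0.2652
  −(0.32)·ln(0.32) = 0.3646
  −(0.06)·ln(0.06) = 0.1688
  −(0.19)·ln(0.19) = 0.3155
  −(0.04)·ln(0.04) = 0.1288
Sum: 0.3502 + 0.2652 + 0.3646 + 0.1688 + 0.3155 + 0.1288 = 1.593 nats.

1.593 nats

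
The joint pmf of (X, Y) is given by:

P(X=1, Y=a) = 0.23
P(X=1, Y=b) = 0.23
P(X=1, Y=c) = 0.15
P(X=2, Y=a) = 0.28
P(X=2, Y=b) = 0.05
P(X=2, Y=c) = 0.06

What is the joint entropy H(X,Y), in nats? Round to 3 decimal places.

1.636 nats

H(X,Y) = −Σ p(x,y)·ln p(x,y) over all 6 cells.
  cell (1,a): −0.23·ln0.23 = 0.3380
  cell (1,b): −0.23·ln0.23 = 0.3380
  cell (1,c): −0.15·ln0.15 = 0.2846
  cell (2,a): −0.28·ln0.28 = 0.3564
  cell (2,b): −0.05·ln0.05 = 0.1498
  cell (2,c): −0.06·ln0.06 = 0.1688
Sum = 1.636 nats.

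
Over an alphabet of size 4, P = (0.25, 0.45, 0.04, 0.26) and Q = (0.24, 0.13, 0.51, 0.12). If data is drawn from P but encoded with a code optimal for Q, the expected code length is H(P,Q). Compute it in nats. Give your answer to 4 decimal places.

1.8531 nats

H(P,Q) = −Σ p·ln q.
  −0.25·ln(0.24) = 0.35678
  −0.45·ln(0.13) = 0.91810
  −0.04·ln(0.51) = 0.02693
  −0.26·ln(0.12) = 0.55127
H(P,Q) = 1.8531 nats.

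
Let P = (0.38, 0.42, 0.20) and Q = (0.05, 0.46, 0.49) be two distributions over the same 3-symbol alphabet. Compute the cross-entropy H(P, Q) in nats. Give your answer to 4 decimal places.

H(P,Q) = −Σ p·ln q.
  −0.38·ln(0.05) = 1.13838
  −0.42·ln(0.46) = 0.32614
  −0.20·ln(0.49) = 0.14267
H(P,Q) = 1.6072 nats.

1.6072 nats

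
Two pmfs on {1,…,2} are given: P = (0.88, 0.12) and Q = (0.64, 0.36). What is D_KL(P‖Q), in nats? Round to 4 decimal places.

D(P‖Q) = Σ p·ln(p/q).
  0.88·ln(0.88/0.64) = 0.28024
  0.12·ln(0.12/0.36) = -0.13183
D(P‖Q) = 0.1484 nats.

0.1484 nats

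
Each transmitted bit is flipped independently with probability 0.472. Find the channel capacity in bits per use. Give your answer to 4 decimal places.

0.0023 bits

Binary symmetric channel: C = 1 − h₂(ε) where h₂ is the binary entropy function.
h₂(0.472) = −0.472·log₂0.472 − 0.528·log₂0.528 = 0.9977.
C = 1 − 0.9977 = 0.0023 bits per channel use.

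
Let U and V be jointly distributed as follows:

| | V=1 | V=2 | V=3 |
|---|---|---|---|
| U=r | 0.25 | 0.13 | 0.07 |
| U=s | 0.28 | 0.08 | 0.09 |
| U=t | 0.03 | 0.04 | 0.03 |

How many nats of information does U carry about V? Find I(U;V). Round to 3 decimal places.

Marginals: p(U) = (0.4500, 0.4500, 0.1000), p(V) = (0.5600, 0.2500, 0.1900).
I(U;V) = Σ p(x,y)·ln[p(x,y)/(p(x)p(y))].
  (r,1): 0.25·ln(0.9921) = -0.0020
  (r,2): 0.13·ln(1.1556) = 0.0188
  (r,3): 0.07·ln(0.8187) = -0.0140
  (s,1): 0.28·ln(1.1111) = 0.0295
  (s,2): 0.08·ln(0.7111) = -0.0273
  (s,3): 0.09·ln(1.0526) = 0.0046
  (t,1): 0.03·ln(0.5357) = -0.0187
  (t,2): 0.04·ln(1.6000) = 0.0188
  (t,3): 0.03·ln(1.5789) = 0.0137
Sum = 0.023 nats.

0.023 nats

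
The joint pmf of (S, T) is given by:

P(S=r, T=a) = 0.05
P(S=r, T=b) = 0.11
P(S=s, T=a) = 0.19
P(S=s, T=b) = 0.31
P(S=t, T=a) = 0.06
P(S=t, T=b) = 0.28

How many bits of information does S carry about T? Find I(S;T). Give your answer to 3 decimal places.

0.030 bits

Marginals: p(S) = (0.1600, 0.5000, 0.3400), p(T) = (0.3000, 0.7000).
I(S;T) = Σ p(x,y)·log₂[p(x,y)/(p(x)p(y))].
  (r,a): 0.05·log₂(1.0417) = 0.0029
  (r,b): 0.11·log₂(0.9821) = -0.0029
  (s,a): 0.19·log₂(1.2667) = 0.0648
  (s,b): 0.31·log₂(0.8857) = -0.0543
  (t,a): 0.06·log₂(0.5882) = -0.0459
  (t,b): 0.28·log₂(1.1765) = 0.0657
Sum = 0.030 bits.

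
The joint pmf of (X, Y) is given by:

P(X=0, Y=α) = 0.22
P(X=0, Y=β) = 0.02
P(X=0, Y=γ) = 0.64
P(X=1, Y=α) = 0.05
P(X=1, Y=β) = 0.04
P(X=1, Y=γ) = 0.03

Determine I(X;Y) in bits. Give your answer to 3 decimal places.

Marginals: p(X) = (0.8800, 0.1200), p(Y) = (0.2700, 0.0600, 0.6700).
I(X;Y) = Σ p(x,y)·log₂[p(x,y)/(p(x)p(y))].
  (0,α): 0.22·log₂(0.9259) = -0.0244
  (0,β): 0.02·log₂(0.3788) = -0.0280
  (0,γ): 0.64·log₂(1.0855) = 0.0757
  (1,α): 0.05·log₂(1.5432) = 0.0313
  (1,β): 0.04·log₂(5.5556) = 0.0990
  (1,γ): 0.03·log₂(0.3731) = -0.0427
Sum = 0.111 bits.

0.111 bits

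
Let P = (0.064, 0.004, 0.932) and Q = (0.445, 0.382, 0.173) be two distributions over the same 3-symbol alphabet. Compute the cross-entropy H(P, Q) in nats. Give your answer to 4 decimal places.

1.6908 nats

H(P,Q) = −Σ p·ln q.
  −0.064·ln(0.445) = 0.05182
  −0.004·ln(0.382) = 0.00385
  −0.932·ln(0.173) = 1.63516
H(P,Q) = 1.6908 nats.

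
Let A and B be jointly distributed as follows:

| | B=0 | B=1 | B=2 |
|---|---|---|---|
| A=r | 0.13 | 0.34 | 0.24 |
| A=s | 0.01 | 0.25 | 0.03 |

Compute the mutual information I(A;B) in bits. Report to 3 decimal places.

Marginals: p(A) = (0.7100, 0.2900), p(B) = (0.1400, 0.5900, 0.2700).
I(A;B) = H(A) + H(B) − H(A,B).
H(A) = 0.8687, H(B) = 1.3562, H(A,B) = 2.1242.
I(A;B) = 0.8687 + 1.3562 − 2.1242 = 0.101 bits.

0.101 bits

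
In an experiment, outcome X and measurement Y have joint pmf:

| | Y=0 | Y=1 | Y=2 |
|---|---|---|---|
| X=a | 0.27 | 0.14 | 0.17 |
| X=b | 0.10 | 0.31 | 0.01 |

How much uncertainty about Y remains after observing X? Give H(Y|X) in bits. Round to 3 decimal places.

Chain rule: H(Y|X) = H(X,Y) − H(X).
Marginals: p(X) = (0.5800, 0.4200), p(Y) = (0.3700, 0.4500, 0.1800).
H(X,Y) = 2.2641 bits; H(X) = 0.9815 bits.
H(Y|X) = 2.2641 − 0.9815 = 1.283 bits.

1.283 bits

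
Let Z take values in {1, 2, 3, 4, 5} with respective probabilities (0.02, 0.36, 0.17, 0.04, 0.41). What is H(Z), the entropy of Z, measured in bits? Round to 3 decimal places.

H(Z) = −Σ p·log₂ p.
  −(0.02)·log₂(0.02) = 0.1129
  −(0.36)·log₂(0.36) = 0.5306
  −(0.17)·log₂(0.17) = 0.4346
  −(0.04)·log₂(0.04) = 0.1858
  −(0.41)·log₂(0.41) = 0.5274
Sum: 0.1129 + 0.5306 + 0.4346 + 0.1858 + 0.5274 = 1.791 bits.

1.791 bits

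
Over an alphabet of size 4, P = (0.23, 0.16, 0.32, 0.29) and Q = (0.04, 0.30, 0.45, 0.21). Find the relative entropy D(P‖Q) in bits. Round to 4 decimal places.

D(P‖Q) = Σ p·log₂(p/q).
  0.23·log₂(0.23/0.04) = 0.58042
  0.16·log₂(0.16/0.30) = -0.14510
  0.32·log₂(0.32/0.45) = -0.15739
  0.29·log₂(0.29/0.21) = 0.13504
D(P‖Q) = 0.4130 bits.

0.4130 bits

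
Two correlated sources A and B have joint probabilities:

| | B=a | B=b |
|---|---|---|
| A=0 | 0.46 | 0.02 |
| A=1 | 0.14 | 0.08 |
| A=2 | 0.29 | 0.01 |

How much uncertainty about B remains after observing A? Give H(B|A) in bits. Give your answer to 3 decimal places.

Marginals: p(A) = (0.4800, 0.2200, 0.3000), p(B) = (0.8900, 0.1100).
H(B|A) = Σ p(A) · H(B|A=·).
  A=0: p=0.4800, H(B|A=0) = 0.2499
  A=1: p=0.2200, H(B|A=1) = 0.9457
  A=2: p=0.3000, H(B|A=2) = 0.2108
Weighted sum = 0.391 bits.

0.391 bits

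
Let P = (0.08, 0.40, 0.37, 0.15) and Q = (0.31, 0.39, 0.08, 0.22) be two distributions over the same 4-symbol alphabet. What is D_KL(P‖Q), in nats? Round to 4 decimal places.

0.4110 nats

D(P‖Q) = Σ p·ln(p/q).
  0.08·ln(0.08/0.31) = -0.10836
  0.40·ln(0.40/0.39) = 0.01013
  0.37·ln(0.37/0.08) = 0.56665
  0.15·ln(0.15/0.22) = -0.05745
D(P‖Q) = 0.4110 nats.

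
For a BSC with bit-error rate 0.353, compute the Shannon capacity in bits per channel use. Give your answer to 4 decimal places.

0.0633 bits

Binary symmetric channel: C = 1 − h₂(ε) where h₂ is the binary entropy function.
h₂(0.353) = −0.353·log₂0.353 − 0.647·log₂0.647 = 0.9367.
C = 1 − 0.9367 = 0.0633 bits per channel use.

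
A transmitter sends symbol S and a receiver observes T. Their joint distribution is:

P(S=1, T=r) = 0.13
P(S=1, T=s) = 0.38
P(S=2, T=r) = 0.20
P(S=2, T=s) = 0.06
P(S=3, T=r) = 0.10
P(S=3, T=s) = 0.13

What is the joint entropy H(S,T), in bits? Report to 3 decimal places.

H(S,T) = −Σ p(x,y)·log₂ p(x,y) over all 6 cells.
  cell (1,r): −0.13·log₂0.13 = 0.3826
  cell (1,s): −0.38·log₂0.38 = 0.5305
  cell (2,r): −0.20·log₂0.20 = 0.4644
  cell (2,s): −0.06·log₂0.06 = 0.2435
  cell (3,r): −0.10·log₂0.10 = 0.3322
  cell (3,s): −0.13·log₂0.13 = 0.3826
Sum = 2.336 bits.

2.336 bits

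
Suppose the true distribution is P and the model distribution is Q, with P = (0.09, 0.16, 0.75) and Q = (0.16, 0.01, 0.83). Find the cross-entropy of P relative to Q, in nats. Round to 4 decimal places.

H(P,Q) = −Σ p·ln q.
  −0.09·ln(0.16) = 0.16493
  −0.16·ln(0.01) = 0.73683
  −0.75·ln(0.83) = 0.13975
H(P,Q) = 1.0415 nats.

1.0415 nats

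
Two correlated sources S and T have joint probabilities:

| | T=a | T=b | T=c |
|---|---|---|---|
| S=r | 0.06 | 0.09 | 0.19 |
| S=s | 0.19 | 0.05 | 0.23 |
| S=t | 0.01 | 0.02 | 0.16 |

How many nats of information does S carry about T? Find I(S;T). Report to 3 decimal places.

Marginals: p(S) = (0.3400, 0.4700, 0.1900), p(T) = (0.2600, 0.1600, 0.5800).
I(S;T) = Σ p(x,y)·ln[p(x,y)/(p(x)p(y))].
  (r,a): 0.06·ln(0.6787) = -0.0233
  (r,b): 0.09·ln(1.6544) = 0.0453
  (r,c): 0.19·ln(0.9635) = -0.0071
  (s,a): 0.19·ln(1.5548) = 0.0839
  (s,b): 0.05·ln(0.6649) = -0.0204
  (s,c): 0.23·ln(0.8437) = -0.0391
  (t,a): 0.01·ln(0.2024) = -0.0160
  (t,b): 0.02·ln(0.6579) = -0.0084
  (t,c): 0.16·ln(1.4519) = 0.0597
Sum = 0.075 nats.

0.075 nats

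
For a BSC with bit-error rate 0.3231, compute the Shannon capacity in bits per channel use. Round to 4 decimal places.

Binary symmetric channel: C = 1 − h₂(ε) where h₂ is the binary entropy function.
h₂(0.3231) = −0.3231·log₂0.3231 − 0.6769·log₂0.6769 = 0.9077.
C = 1 − 0.9077 = 0.0923 bits per channel use.

0.0923 bits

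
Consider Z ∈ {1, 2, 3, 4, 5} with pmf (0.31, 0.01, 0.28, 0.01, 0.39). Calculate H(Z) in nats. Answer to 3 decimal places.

H(Z) = −Σ p·ln p.
  −(0.31)·ln(0.31) = 0.3631
  −(0.01)·ln(0.01) = 0.0461
  −(0.28)·ln(0.28) = 0.3564
  −(0.01)·ln(0.01) = 0.0461
  −(0.39)·ln(0.39) = 0.3672
Sum: 0.3631 + 0.0461 + 0.3564 + 0.0461 + 0.3672 = 1.179 nats.

1.179 nats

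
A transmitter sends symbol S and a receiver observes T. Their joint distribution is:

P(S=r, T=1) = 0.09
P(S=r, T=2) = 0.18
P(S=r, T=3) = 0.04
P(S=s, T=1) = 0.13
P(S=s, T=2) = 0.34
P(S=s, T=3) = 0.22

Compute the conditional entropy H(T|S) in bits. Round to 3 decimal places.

1.443 bits

Chain rule: H(T|S) = H(S,T) − H(S).
Marginals: p(S) = (0.3100, 0.6900), p(T) = (0.2200, 0.5200, 0.2600).
H(S,T) = 2.3361 bits; H(S) = 0.8932 bits.
H(T|S) = 2.3361 − 0.8932 = 1.443 bits.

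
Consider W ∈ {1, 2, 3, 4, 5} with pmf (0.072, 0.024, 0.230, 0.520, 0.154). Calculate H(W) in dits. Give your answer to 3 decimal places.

H(W) = −Σ p·log₁₀ p.
  −(0.072)·log₁₀(0.072) = 0.0823
  −(0.024)·log₁₀(0.024) = 0.0389
  −(0.230)·log₁₀(0.230) = 0.1468
  −(0.520)·log₁₀(0.520) = 0.1477
  −(0.154)·log₁₀(0.154) = 0.1251
Sum: 0.0823 + 0.0389 + 0.1468 + 0.1477 + 0.1251 = 0.541 dits.

0.541 dits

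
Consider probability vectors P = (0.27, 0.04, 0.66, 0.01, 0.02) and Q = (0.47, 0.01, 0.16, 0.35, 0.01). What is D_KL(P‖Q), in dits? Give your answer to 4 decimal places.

D(P‖Q) = Σ p·log₁₀(p/q).
  0.27·log₁₀(0.27/0.47) = -0.06500
  0.04·log₁₀(0.04/0.01) = 0.02408
  0.66·log₁₀(0.66/0.16) = 0.40618
  0.01·log₁₀(0.01/0.35) = -0.01544
  0.02·log₁₀(0.02/0.01) = 0.00602
D(P‖Q) = 0.3558 dits.

0.3558 dits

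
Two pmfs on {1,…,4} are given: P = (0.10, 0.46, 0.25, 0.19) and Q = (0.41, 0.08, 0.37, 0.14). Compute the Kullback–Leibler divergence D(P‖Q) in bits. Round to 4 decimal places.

0.8996 bits

D(P‖Q) = Σ p·log₂(p/q).
  0.10·log₂(0.10/0.41) = -0.20356
  0.46·log₂(0.46/0.08) = 1.16084
  0.25·log₂(0.25/0.37) = -0.14140
  0.19·log₂(0.19/0.14) = 0.08371
D(P‖Q) = 0.8996 bits.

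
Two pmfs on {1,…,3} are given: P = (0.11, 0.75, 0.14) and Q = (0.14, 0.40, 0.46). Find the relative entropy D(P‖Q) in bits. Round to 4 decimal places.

D(P‖Q) = Σ p·log₂(p/q).
  0.11·log₂(0.11/0.14) = -0.03827
  0.75·log₂(0.75/0.40) = 0.68017
  0.14·log₂(0.14/0.46) = -0.24027
D(P‖Q) = 0.4016 bits.

0.4016 bits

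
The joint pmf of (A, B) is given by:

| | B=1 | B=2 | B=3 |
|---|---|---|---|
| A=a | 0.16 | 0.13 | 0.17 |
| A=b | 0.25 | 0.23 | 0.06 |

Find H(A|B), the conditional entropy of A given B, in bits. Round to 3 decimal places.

Chain rule: H(A|B) = H(A,B) − H(B).
Marginals: p(A) = (0.4600, 0.5400), p(B) = (0.4100, 0.3600, 0.2300).
H(A,B) = 2.4714 bits; H(B) = 1.5457 bits.
H(A|B) = 2.4714 − 1.5457 = 0.926 bits.

0.926 bits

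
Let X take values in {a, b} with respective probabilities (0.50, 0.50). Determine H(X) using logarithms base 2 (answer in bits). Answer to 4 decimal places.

H(X) = −Σ p·log₂ p.
  −(0.50)·log₂(0.50) = 0.50000
  −(0.50)·log₂(0.50) = 0.50000
Sum: 0.50000 + 0.50000 = 1.0000 bits.

1.0000 bits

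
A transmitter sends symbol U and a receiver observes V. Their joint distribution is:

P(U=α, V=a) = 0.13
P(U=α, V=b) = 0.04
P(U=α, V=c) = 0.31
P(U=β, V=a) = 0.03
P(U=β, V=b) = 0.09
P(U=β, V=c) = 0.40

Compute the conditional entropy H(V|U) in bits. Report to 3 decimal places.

Chain rule: H(V|U) = H(U,V) − H(U).
Marginals: p(U) = (0.4800, 0.5200), p(V) = (0.1600, 0.1300, 0.7100).
H(U,V) = 2.0854 bits; H(U) = 0.9988 bits.
H(V|U) = 2.0854 − 0.9988 = 1.087 bits.

1.087 bits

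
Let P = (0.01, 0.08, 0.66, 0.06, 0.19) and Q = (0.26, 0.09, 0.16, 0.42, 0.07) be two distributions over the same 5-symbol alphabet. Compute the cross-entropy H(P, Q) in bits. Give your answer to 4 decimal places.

2.8463 bits

H(P,Q) = −Σ p·log₂ q.
  −0.01·log₂(0.26) = 0.01943
  −0.08·log₂(0.09) = 0.27791
  −0.66·log₂(0.16) = 1.74495
  −0.06·log₂(0.42) = 0.07509
  −0.19·log₂(0.07) = 0.72894
H(P,Q) = 2.8463 bits.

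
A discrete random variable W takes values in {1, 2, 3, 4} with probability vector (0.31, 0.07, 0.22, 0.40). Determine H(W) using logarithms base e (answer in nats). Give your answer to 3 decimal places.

1.249 nats

H(W) = −Σ p·ln p.
  −(0.31)·ln(0.31) = 0.3631
  −(0.07)·ln(0.07) = 0.1861
  −(0.22)·ln(0.22) = 0.3331
  −(0.40)·ln(0.40) = 0.3665
Sum: 0.3631 + 0.1861 + 0.3331 + 0.3665 = 1.249 nats.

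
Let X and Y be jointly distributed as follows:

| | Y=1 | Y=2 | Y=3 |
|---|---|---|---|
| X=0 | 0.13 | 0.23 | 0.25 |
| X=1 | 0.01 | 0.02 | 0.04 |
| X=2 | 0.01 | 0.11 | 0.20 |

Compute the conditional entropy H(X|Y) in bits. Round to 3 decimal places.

1.171 bits

Marginals: p(X) = (0.6100, 0.0700, 0.3200), p(Y) = (0.1500, 0.3600, 0.4900).
H(X|Y) = Σ p(Y) · H(X|Y=·).
  Y=1: p=0.1500, H(X|Y=1) = 0.6998
  Y=2: p=0.3600, H(X|Y=2) = 1.1673
  Y=3: p=0.4900, H(X|Y=3) = 1.3181
Weighted sum = 1.171 bits.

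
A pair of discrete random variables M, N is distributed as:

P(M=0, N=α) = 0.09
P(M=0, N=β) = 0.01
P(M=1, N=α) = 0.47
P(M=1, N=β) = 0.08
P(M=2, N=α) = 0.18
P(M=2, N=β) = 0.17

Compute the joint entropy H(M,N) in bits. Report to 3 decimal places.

H(M,N) = −Σ p(x,y)·log₂ p(x,y) over all 6 cells.
  cell (0,α): −0.09·log₂0.09 = 0.3127
  cell (0,β): −0.01·log₂0.01 = 0.0664
  cell (1,α): −0.47·log₂0.47 = 0.5120
  cell (1,β): −0.08·log₂0.08 = 0.2915
  cell (2,α): −0.18·log₂0.18 = 0.4453
  cell (2,β): −0.17·log₂0.17 = 0.4346
Sum = 2.062 bits.

2.062 bits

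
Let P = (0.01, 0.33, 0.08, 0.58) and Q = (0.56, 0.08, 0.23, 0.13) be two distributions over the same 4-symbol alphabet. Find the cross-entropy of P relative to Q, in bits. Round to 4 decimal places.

3.0876 bits

H(P,Q) = −Σ p·log₂ q.
  −0.01·log₂(0.56) = 0.00837
  −0.33·log₂(0.08) = 1.20247
  −0.08·log₂(0.23) = 0.16962
  −0.58·log₂(0.13) = 1.70718
H(P,Q) = 3.0876 bits.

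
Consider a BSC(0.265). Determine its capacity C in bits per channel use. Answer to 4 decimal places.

Binary symmetric channel: C = 1 − h₂(ε) where h₂ is the binary entropy function.
h₂(0.265) = −0.265·log₂0.265 − 0.735·log₂0.735 = 0.8342.
C = 1 − 0.8342 = 0.1658 bits per channel use.

0.1658 bits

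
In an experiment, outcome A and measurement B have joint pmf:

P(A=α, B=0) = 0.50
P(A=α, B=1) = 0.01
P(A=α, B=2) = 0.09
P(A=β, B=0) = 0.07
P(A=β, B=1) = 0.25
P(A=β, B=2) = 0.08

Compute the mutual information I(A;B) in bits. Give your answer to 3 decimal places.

0.434 bits

Marginals: p(A) = (0.6000, 0.4000), p(B) = (0.5700, 0.2600, 0.1700).
I(A;B) = H(A) + H(B) − H(A,B).
H(A) = 0.9710, H(B) = 1.4021, H(A,B) = 1.9392.
I(A;B) = 0.9710 + 1.4021 − 1.9392 = 0.434 bits.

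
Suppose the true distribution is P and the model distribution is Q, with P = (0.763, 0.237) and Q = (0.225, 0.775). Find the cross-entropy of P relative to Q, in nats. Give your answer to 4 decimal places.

1.1985 nats

H(P,Q) = −Σ p·ln q.
  −0.763·ln(0.225) = 1.13813
  −0.237·ln(0.775) = 0.06041
H(P,Q) = 1.1985 nats.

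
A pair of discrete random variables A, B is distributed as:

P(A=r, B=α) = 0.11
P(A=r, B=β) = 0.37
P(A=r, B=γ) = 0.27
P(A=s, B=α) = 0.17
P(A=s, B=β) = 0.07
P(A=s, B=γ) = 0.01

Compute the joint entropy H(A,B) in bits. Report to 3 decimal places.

H(A,B) = −Σ p(x,y)·log₂ p(x,y) over all 6 cells.
  cell (r,α): −0.11·log₂0.11 = 0.3503
  cell (r,β): −0.37·log₂0.37 = 0.5307
  cell (r,γ): −0.27·log₂0.27 = 0.5100
  cell (s,α): −0.17·log₂0.17 = 0.4346
  cell (s,β): −0.07·log₂0.07 = 0.2686
  cell (s,γ): −0.01·log₂0.01 = 0.0664
Sum = 2.161 bits.

2.161 bits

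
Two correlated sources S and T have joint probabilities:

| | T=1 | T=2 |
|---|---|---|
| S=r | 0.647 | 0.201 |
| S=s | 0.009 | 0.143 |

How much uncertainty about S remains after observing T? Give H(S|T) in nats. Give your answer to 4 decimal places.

Marginals: p(S) = (0.8480, 0.1520), p(T) = (0.6560, 0.3440).
H(S|T) = Σ p(T) · H(S|T=·).
  T=1: p=0.6560, H(S|T=1) = 0.0725
  T=2: p=0.3440, H(S|T=2) = 0.6789
Weighted sum = 0.2811 nats.

0.2811 nats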